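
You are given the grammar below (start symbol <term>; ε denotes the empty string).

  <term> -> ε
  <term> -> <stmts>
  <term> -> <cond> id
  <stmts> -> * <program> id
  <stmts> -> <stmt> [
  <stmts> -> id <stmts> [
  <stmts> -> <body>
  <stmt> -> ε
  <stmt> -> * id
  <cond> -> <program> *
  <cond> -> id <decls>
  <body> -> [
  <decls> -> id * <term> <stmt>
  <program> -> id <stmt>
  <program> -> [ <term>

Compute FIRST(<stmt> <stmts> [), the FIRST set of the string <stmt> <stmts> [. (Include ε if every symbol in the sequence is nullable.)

{ *, [, id }

Add FIRST(<stmt>)\{ε} = { * }; <stmt> is nullable, continue.
Add FIRST(<stmts>) = { *, [, id }; <stmts> is not nullable, stop.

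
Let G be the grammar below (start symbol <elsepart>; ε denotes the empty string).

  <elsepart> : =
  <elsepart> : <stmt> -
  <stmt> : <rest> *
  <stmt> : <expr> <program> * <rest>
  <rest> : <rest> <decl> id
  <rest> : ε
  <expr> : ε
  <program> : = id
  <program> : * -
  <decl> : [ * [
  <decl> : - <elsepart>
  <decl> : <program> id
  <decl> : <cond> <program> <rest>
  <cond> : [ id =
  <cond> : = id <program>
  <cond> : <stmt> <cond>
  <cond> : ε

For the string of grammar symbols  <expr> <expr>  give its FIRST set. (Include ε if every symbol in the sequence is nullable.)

{ ε }

Add FIRST(<expr>)\{ε} = {  }; <expr> is nullable, continue.
Add FIRST(<expr>)\{ε} = {  }; <expr> is nullable, continue.
Every symbol is nullable, so include ε.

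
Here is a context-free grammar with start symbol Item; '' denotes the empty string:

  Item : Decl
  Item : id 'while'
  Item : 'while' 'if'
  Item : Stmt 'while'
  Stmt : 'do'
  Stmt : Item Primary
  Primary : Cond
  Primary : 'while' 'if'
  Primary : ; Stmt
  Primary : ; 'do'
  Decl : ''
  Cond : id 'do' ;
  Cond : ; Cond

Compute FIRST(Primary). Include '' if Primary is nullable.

From Primary : Cond: add FIRST(Cond) = { ;, id }.
Primary : 'while' 'if' contributes {'while'}.
Primary : ; Stmt contributes {;}.
Primary : ; 'do' contributes {;}.
Union: FIRST(Primary) = { 'while', ;, id }.

{ 'while', ;, id }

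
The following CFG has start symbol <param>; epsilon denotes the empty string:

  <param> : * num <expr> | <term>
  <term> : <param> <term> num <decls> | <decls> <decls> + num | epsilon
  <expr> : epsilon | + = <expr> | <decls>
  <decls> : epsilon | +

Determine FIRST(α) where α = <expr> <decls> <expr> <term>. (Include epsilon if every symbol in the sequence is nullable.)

Add FIRST(<expr>)\{epsilon} = { + }; <expr> is nullable, continue.
Add FIRST(<decls>)\{epsilon} = { + }; <decls> is nullable, continue.
Add FIRST(<expr>)\{epsilon} = { + }; <expr> is nullable, continue.
Add FIRST(<term>)\{epsilon} = { *, +, num }; <term> is nullable, continue.
Every symbol is nullable, so include epsilon.

{ *, +, num, epsilon }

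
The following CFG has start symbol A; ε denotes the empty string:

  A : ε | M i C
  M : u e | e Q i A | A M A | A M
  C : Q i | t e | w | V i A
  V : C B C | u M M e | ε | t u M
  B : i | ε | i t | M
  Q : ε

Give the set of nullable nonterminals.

Directly nullable (have an ε-production): A, V, B, Q.
No other nonterminal has a production whose RHS symbols are all nullable.

{ A, B, Q, V }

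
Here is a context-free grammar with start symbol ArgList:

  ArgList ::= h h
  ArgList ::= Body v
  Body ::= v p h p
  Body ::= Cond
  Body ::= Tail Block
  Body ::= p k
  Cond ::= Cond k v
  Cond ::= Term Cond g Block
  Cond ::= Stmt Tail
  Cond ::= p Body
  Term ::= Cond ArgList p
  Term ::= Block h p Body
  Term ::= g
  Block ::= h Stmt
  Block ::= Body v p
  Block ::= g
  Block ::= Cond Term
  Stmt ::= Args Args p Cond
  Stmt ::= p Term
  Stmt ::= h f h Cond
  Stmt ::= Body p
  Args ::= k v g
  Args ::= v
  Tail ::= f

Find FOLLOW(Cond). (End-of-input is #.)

{ f, g, h, k, p, v }

In Body ::= Cond: Cond is at the end, add FOLLOW(Body) = { f, g, h, k, p, v }.
In Cond ::= Cond k v: add FIRST(k v) = { k }.
In Cond ::= Term Cond g Block: add FIRST(g Block) = { g }.
In Term ::= Cond ArgList p: add FIRST(ArgList p) = { f, g, h, k, p, v }.
In Block ::= Cond Term: add FIRST(Term) = { f, g, h, k, p, v }.
In Stmt ::= Args Args p Cond: Cond is at the end, add FOLLOW(Stmt) = { f, g, h, k, p, v }.
In Stmt ::= h f h Cond: Cond is at the end, add FOLLOW(Stmt) = { f, g, h, k, p, v }.
Union: FOLLOW(Cond) = { f, g, h, k, p, v }.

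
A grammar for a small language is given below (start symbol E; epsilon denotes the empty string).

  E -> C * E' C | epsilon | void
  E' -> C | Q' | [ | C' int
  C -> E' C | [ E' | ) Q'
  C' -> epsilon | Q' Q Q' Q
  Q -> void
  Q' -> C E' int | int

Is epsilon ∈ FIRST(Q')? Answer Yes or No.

No

Nullable nonterminals: C', E.
No production of Q' has an RHS whose symbols are all nullable, so Q' is not nullable.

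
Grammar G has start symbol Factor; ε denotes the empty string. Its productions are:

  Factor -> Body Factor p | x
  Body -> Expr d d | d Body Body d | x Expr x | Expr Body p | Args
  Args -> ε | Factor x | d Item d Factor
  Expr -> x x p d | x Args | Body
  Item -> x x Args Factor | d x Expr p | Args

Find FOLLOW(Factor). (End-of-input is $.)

Factor is the start symbol, so $ ∈ FOLLOW(Factor).
In Factor -> Body Factor p: add FIRST(p) = { p }.
In Args -> Factor x: add FIRST(x) = { x }.
In Args -> d Item d Factor: Factor is at the end, add FOLLOW(Args) = { d, p, x }.
In Item -> x x Args Factor: Factor is at the end, add FOLLOW(Item) = { d }.
Union: FOLLOW(Factor) = { $, d, p, x }.

{ $, d, p, x }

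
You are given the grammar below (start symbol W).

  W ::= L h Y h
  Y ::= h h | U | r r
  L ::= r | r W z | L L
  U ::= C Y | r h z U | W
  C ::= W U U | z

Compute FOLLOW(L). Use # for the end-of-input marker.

In W ::= L h Y h: add FIRST(h Y h) = { h }.
In L ::= L L: add FIRST(L) = { r }.
In L ::= L L: L is at the end, add FOLLOW(L) = { h, r }.
Union: FOLLOW(L) = { h, r }.

{ h, r }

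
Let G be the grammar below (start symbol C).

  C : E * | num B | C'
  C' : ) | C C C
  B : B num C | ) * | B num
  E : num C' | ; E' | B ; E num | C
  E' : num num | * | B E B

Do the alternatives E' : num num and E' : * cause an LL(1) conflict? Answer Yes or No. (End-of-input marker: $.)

No

FIRST(num num) = { num } and FIRST(*) = { * }.
The FIRST sets are disjoint and neither alternative is nullable — no conflict.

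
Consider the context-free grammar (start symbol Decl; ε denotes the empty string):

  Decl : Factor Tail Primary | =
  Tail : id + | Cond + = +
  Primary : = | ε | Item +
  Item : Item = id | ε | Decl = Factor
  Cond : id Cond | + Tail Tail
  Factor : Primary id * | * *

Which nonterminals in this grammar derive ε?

{ Item, Primary }

Directly nullable (have an ε-production): Primary, Item.
No other nonterminal has a production whose RHS symbols are all nullable.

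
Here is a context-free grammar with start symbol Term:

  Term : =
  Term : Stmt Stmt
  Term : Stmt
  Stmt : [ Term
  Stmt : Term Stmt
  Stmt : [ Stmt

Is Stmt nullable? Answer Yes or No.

No nonterminal in this grammar is nullable.
No production of Stmt has an RHS whose symbols are all nullable, so Stmt is not nullable.

No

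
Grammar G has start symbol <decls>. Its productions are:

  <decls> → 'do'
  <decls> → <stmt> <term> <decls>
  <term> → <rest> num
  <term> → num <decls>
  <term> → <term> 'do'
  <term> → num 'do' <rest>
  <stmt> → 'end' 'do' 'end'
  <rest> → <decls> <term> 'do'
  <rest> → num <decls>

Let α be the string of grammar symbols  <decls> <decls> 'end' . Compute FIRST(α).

{ 'do', 'end' }

Add FIRST(<decls>) = { 'do', 'end' }; <decls> is not nullable, stop.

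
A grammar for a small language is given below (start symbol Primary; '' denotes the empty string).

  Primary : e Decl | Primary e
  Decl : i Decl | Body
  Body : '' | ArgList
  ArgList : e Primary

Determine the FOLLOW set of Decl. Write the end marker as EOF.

In Primary : e Decl: Decl is at the end, add FOLLOW(Primary) = { EOF, e }.
In Decl : i Decl: Decl is at the end, add FOLLOW(Decl) = { EOF, e }.
Union: FOLLOW(Decl) = { EOF, e }.

{ EOF, e }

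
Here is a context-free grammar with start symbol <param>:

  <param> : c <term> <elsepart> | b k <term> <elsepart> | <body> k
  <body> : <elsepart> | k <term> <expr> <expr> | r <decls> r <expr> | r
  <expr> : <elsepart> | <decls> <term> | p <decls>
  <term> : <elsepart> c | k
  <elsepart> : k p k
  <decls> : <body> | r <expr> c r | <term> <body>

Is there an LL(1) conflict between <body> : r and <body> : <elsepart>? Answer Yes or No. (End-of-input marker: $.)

No

FIRST(r) = { r } and FIRST(<elsepart>) = { k }.
The FIRST sets are disjoint and neither alternative is nullable — no conflict.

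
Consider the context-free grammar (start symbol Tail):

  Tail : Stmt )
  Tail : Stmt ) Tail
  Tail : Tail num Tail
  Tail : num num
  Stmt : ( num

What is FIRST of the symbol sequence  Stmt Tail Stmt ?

Add FIRST(Stmt) = { ( }; Stmt is not nullable, stop.

{ ( }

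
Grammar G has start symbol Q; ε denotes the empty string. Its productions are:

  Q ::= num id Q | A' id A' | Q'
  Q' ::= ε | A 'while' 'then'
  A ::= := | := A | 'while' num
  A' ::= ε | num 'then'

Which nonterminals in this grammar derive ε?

{ A', Q, Q' }

Directly nullable (have an ε-production): Q', A'.
Q ::= Q' with every symbol nullable, so Q is nullable.
No other nonterminal has a production whose RHS symbols are all nullable.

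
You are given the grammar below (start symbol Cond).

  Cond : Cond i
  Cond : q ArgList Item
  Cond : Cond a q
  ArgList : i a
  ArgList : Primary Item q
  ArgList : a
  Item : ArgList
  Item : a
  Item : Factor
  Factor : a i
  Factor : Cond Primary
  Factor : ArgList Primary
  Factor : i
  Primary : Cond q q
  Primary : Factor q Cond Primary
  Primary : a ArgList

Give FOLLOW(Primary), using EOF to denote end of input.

{ EOF, a, i, q }

In ArgList : Primary Item q: add FIRST(Item q) = { a, i, q }.
In Factor : Cond Primary: Primary is at the end, add FOLLOW(Factor) = { EOF, a, i, q }.
In Factor : ArgList Primary: Primary is at the end, add FOLLOW(Factor) = { EOF, a, i, q }.
In Primary : Factor q Cond Primary: Primary is at the end, add FOLLOW(Primary) = { EOF, a, i, q }.
Union: FOLLOW(Primary) = { EOF, a, i, q }.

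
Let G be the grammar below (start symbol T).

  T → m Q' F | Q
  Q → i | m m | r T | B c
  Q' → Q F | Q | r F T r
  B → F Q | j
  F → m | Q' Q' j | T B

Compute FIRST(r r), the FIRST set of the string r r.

{ r }

r is a terminal; add {r} and stop.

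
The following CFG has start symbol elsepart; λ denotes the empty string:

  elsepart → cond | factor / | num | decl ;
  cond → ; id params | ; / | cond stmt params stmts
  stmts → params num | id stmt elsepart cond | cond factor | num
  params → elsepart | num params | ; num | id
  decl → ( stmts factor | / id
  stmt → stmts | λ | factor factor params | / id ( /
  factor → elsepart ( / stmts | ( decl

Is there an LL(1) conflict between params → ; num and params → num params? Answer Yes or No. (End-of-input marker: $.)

No

FIRST(; num) = { ; } and FIRST(num params) = { num }.
The FIRST sets are disjoint and neither alternative is nullable — no conflict.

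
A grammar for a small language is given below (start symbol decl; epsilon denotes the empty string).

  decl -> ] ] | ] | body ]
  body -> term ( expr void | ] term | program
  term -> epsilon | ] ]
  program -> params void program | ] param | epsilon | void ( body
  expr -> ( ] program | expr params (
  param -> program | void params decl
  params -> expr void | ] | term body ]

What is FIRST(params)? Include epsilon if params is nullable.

{ (, ], void }

From params -> expr void: add FIRST(expr) = { ( }.
params -> ] contributes {]}.
From params -> term body ]: term, body nullable, take FIRST(term) ∪ FIRST(body) ∪ {]} = { (, ], void }.
Union: FIRST(params) = { (, ], void }.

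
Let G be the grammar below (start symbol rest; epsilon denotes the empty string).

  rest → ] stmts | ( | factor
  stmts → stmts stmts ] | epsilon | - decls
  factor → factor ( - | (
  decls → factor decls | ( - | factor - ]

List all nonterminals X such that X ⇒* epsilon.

{ stmts }

Directly nullable (have an epsilon-production): stmts.
No other nonterminal has a production whose RHS symbols are all nullable.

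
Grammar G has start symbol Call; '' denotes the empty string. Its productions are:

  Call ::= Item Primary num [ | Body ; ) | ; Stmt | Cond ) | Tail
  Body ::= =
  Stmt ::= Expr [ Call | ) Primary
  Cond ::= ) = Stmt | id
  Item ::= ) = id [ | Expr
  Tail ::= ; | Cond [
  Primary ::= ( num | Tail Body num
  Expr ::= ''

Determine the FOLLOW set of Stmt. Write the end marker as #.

{ #, ), [ }

In Call ::= ; Stmt: Stmt is at the end, add FOLLOW(Call) = { #, ), [ }.
In Cond ::= ) = Stmt: Stmt is at the end, add FOLLOW(Cond) = { ), [ }.
Union: FOLLOW(Stmt) = { #, ), [ }.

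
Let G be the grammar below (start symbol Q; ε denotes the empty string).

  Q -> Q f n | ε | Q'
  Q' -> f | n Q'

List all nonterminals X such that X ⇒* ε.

Directly nullable (have an ε-production): Q.
No other nonterminal has a production whose RHS symbols are all nullable.

{ Q }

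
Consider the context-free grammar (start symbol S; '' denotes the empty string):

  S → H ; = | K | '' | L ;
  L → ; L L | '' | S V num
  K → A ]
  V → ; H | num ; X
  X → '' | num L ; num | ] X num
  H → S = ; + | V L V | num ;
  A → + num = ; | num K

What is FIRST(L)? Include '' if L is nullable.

{ +, ;, =, num, '' }

L → ; L L contributes {;}.
L → '' contributes ''.
From L → S V num: S nullable, take FIRST(S) ∪ FIRST(V) = { +, ;, =, num }.
Union: FIRST(L) = { +, ;, =, num, '' }.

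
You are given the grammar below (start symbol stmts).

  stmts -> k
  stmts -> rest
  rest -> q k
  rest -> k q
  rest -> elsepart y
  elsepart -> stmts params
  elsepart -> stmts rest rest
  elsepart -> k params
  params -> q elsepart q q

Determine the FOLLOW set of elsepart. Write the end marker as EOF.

In rest -> elsepart y: add FIRST(y) = { y }.
In params -> q elsepart q q: add FIRST(q q) = { q }.
Union: FOLLOW(elsepart) = { q, y }.

{ q, y }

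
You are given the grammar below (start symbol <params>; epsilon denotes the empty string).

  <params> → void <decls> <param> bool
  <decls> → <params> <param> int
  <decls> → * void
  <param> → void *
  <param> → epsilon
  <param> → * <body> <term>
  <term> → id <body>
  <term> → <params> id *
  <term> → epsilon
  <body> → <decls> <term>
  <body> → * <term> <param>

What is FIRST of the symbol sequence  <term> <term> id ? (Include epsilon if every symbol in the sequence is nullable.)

Add FIRST(<term>)\{epsilon} = { id, void }; <term> is nullable, continue.
Add FIRST(<term>)\{epsilon} = { id, void }; <term> is nullable, continue.
id is a terminal; add {id} and stop.

{ id, void }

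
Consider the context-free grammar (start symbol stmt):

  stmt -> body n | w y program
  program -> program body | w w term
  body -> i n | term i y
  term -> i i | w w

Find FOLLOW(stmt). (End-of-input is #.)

{ # }

stmt is the start symbol, so # ∈ FOLLOW(stmt).
Union: FOLLOW(stmt) = { # }.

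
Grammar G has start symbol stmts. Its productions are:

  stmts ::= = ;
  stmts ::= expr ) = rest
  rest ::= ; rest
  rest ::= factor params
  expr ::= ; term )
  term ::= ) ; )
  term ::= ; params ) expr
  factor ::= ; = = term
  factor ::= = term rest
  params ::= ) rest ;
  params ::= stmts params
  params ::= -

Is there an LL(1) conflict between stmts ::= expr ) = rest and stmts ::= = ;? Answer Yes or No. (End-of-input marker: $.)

No

FIRST(expr ) = rest) = { ; } and FIRST(= ;) = { = }.
The FIRST sets are disjoint and neither alternative is nullable — no conflict.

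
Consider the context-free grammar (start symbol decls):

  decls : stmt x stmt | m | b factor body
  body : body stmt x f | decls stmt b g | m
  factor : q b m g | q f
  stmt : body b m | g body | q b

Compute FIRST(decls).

{ b, g, m, q }

From decls : stmt x stmt: add FIRST(stmt) = { b, g, m, q }.
decls : m contributes {m}.
decls : b factor body contributes {b}.
Union: FIRST(decls) = { b, g, m, q }.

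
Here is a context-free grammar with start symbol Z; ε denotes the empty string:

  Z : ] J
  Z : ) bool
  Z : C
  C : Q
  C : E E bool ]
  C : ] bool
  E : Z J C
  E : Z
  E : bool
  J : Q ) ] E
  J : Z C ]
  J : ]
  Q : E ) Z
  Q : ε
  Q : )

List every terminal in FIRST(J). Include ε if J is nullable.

{ ), ], bool }

From J : Q ) ] E: Q nullable, take FIRST(Q) ∪ {)} = { ), ], bool }.
From J : Z C ]: Z, C nullable, take FIRST(Z) ∪ FIRST(C) ∪ {]} = { ), ], bool }.
J : ] contributes {]}.
Union: FIRST(J) = { ), ], bool }.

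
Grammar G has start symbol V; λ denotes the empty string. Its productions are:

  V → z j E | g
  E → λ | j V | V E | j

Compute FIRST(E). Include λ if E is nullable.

{ g, j, z, λ }

E → λ contributes λ.
E → j V contributes {j}.
From E → V E: add FIRST(V) = { g, z }.
E → j contributes {j}.
Union: FIRST(E) = { g, j, z, λ }.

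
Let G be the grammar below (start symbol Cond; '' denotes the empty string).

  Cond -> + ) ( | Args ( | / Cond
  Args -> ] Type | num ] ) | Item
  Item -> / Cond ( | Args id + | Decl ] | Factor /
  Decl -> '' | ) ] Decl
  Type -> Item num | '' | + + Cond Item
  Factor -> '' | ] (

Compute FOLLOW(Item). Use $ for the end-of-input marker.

In Args -> Item: Item is at the end, add FOLLOW(Args) = { (, id }.
In Type -> Item num: add FIRST(num) = { num }.
In Type -> + + Cond Item: Item is at the end, add FOLLOW(Type) = { (, id }.
Union: FOLLOW(Item) = { (, id, num }.

{ (, id, num }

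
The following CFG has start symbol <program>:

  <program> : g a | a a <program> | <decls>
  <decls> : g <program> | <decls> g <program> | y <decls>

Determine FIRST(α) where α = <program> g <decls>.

{ a, g, y }

Add FIRST(<program>) = { a, g, y }; <program> is not nullable, stop.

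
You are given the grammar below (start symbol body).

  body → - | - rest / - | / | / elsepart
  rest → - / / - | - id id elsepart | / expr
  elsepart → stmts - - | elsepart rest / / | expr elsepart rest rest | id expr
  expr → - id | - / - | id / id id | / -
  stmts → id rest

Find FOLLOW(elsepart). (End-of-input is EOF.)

In body → / elsepart: elsepart is at the end, add FOLLOW(body) = { EOF }.
In rest → - id id elsepart: elsepart is at the end, add FOLLOW(rest) = { EOF, -, / }.
In elsepart → elsepart rest / /: add FIRST(rest / /) = { -, / }.
In elsepart → expr elsepart rest rest: add FIRST(rest rest) = { -, / }.
Union: FOLLOW(elsepart) = { EOF, -, / }.

{ EOF, -, / }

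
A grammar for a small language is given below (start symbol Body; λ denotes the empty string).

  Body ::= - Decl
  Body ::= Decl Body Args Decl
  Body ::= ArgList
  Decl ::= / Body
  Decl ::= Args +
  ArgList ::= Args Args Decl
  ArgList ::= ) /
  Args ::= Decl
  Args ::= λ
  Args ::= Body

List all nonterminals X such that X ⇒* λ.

Directly nullable (have an λ-production): Args.
No other nonterminal has a production whose RHS symbols are all nullable.

{ Args }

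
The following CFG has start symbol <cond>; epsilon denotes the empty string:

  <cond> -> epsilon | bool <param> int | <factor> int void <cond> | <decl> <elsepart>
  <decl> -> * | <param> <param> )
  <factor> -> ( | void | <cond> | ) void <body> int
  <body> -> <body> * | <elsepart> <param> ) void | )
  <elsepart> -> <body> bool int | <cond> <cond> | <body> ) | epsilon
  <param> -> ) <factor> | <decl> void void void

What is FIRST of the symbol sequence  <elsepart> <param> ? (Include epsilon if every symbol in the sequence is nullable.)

Add FIRST(<elsepart>)\{epsilon} = { (, ), *, bool, int, void }; <elsepart> is nullable, continue.
Add FIRST(<param>) = { ), * }; <param> is not nullable, stop.

{ (, ), *, bool, int, void }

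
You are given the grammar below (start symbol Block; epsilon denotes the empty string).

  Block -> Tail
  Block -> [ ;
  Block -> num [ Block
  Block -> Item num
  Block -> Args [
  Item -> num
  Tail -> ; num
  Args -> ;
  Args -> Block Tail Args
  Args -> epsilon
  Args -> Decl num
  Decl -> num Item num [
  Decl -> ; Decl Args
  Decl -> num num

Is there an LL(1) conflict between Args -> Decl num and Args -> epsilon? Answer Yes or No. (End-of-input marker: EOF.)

FIRST(Decl num) = { ;, num } and FIRST(epsilon) = { epsilon }.
The second alternative is nullable and FOLLOW(Args) = { ;, [, num } shares ; with FIRST of the first — conflict.

Yes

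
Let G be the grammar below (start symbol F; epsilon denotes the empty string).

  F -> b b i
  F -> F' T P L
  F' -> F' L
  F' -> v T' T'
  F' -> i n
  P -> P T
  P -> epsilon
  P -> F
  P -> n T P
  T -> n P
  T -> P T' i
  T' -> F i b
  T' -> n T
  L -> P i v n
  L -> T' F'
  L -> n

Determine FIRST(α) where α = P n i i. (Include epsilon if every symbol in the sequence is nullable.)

{ b, i, n, v }

Add FIRST(P)\{epsilon} = { b, i, n, v }; P is nullable, continue.
n is a terminal; add {n} and stop.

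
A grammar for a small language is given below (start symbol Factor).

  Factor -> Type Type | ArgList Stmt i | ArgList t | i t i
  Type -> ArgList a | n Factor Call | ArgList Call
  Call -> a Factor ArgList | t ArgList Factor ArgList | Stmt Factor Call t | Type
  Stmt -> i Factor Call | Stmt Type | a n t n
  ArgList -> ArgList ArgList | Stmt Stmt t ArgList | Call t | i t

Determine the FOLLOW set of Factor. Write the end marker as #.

Factor is the start symbol, so # ∈ FOLLOW(Factor).
In Type -> n Factor Call: add FIRST(Call) = { a, i, n, t }.
In Call -> a Factor ArgList: add FIRST(ArgList) = { a, i, n, t }.
In Call -> t ArgList Factor ArgList: add FIRST(ArgList) = { a, i, n, t }.
In Call -> Stmt Factor Call t: add FIRST(Call t) = { a, i, n, t }.
In Stmt -> i Factor Call: add FIRST(Call) = { a, i, n, t }.
Union: FOLLOW(Factor) = { #, a, i, n, t }.

{ #, a, i, n, t }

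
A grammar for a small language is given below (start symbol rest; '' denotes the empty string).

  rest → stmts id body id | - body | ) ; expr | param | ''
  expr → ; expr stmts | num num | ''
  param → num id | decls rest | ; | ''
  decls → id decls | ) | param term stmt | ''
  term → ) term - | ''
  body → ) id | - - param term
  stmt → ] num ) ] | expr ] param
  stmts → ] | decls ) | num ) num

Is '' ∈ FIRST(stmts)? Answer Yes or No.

Nullable nonterminals: decls, expr, param, rest, term.
No production of stmts has an RHS whose symbols are all nullable, so stmts is not nullable.

No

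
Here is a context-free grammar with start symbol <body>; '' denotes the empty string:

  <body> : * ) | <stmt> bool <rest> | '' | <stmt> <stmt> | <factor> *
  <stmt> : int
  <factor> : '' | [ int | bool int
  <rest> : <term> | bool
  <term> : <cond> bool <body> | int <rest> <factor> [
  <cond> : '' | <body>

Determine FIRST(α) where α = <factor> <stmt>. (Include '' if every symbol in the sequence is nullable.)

Add FIRST(<factor>)\{''} = { [, bool }; <factor> is nullable, continue.
Add FIRST(<stmt>) = { int }; <stmt> is not nullable, stop.

{ [, bool, int }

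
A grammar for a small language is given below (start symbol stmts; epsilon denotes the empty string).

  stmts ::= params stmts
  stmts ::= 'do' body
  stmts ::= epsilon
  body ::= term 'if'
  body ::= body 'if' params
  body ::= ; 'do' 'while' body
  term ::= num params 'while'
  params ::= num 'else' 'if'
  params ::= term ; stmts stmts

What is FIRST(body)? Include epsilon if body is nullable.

From body ::= term 'if': add FIRST(term) = { num }.
From body ::= body 'if' params: add FIRST(body) = { ;, num }.
body ::= ; 'do' 'while' body contributes {;}.
Union: FIRST(body) = { ;, num }.

{ ;, num }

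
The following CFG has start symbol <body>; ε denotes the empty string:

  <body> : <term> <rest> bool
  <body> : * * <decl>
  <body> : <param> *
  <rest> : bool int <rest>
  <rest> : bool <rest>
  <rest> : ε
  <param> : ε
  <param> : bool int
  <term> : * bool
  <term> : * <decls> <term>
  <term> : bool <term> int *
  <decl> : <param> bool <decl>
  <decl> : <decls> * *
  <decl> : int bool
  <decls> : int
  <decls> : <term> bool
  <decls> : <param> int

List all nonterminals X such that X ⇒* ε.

Directly nullable (have an ε-production): <rest>, <param>.
No other nonterminal has a production whose RHS symbols are all nullable.

{ <param>, <rest> }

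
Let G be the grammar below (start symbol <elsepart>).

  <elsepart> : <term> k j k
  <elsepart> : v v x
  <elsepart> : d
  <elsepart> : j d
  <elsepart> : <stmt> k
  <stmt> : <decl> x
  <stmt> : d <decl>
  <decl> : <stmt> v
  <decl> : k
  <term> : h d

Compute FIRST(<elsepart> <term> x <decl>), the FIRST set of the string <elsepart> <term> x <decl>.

Add FIRST(<elsepart>) = { d, h, j, k, v }; <elsepart> is not nullable, stop.

{ d, h, j, k, v }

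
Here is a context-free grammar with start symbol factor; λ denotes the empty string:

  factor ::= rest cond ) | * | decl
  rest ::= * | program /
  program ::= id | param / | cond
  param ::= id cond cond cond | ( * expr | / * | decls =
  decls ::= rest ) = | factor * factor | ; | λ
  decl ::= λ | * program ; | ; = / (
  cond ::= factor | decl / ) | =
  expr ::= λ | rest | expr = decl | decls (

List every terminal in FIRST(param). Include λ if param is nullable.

param ::= id cond cond cond contributes {id}.
param ::= ( * expr contributes {(}.
param ::= / * contributes {/}.
From param ::= decls =: decls nullable, take FIRST(decls) ∪ {=} = { (, *, /, ;, =, id }.
Union: FIRST(param) = { (, *, /, ;, =, id }.

{ (, *, /, ;, =, id }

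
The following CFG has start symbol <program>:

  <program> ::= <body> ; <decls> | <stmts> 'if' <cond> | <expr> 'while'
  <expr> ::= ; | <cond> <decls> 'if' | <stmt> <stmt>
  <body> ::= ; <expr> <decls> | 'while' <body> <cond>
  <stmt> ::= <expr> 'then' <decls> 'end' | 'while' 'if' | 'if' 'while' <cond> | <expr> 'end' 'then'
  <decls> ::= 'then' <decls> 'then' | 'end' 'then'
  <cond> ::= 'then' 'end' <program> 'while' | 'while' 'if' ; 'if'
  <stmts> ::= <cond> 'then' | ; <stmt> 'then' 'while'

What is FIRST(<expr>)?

{ 'if', 'then', 'while', ; }

<expr> ::= ; contributes {;}.
From <expr> ::= <cond> <decls> 'if': add FIRST(<cond>) = { 'then', 'while' }.
From <expr> ::= <stmt> <stmt>: add FIRST(<stmt>) = { 'if', 'then', 'while', ; }.
Union: FIRST(<expr>) = { 'if', 'then', 'while', ; }.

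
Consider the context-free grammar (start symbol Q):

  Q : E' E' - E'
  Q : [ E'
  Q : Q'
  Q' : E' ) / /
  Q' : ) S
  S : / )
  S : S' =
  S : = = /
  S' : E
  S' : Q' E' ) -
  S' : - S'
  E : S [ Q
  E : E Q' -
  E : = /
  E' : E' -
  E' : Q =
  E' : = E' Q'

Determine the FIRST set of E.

{ ), -, /, =, [ }

From E : S [ Q: add FIRST(S) = { ), -, /, =, [ }.
From E : E Q' -: add FIRST(E) = { ), -, /, =, [ }.
E : = / contributes {=}.
Union: FIRST(E) = { ), -, /, =, [ }.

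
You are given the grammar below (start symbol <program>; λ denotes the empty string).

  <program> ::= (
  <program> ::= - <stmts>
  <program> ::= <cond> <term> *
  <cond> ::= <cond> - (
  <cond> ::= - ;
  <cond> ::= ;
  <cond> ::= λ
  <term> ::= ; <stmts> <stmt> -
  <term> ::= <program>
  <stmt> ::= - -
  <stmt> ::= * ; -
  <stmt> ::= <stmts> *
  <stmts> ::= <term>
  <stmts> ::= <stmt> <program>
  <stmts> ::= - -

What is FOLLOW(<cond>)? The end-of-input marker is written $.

In <program> ::= <cond> <term> *: add FIRST(<term> *) = { (, -, ; }.
In <cond> ::= <cond> - (: add FIRST(- () = { - }.
Union: FOLLOW(<cond>) = { (, -, ; }.

{ (, -, ; }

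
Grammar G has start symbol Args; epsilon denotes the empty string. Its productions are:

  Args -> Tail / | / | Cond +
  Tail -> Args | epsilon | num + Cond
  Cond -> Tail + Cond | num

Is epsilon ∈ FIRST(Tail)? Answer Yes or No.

Yes

Tail has an epsilon-production, so Tail ⇒ epsilon.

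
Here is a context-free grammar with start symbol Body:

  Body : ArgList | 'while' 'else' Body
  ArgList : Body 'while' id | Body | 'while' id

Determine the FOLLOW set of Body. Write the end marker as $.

{ $, 'while' }

Body is the start symbol, so $ ∈ FOLLOW(Body).
In Body : 'while' 'else' Body: Body is at the end, add FOLLOW(Body) = { $, 'while' }.
In ArgList : Body 'while' id: add FIRST('while' id) = { 'while' }.
In ArgList : Body: Body is at the end, add FOLLOW(ArgList) = { $, 'while' }.
Union: FOLLOW(Body) = { $, 'while' }.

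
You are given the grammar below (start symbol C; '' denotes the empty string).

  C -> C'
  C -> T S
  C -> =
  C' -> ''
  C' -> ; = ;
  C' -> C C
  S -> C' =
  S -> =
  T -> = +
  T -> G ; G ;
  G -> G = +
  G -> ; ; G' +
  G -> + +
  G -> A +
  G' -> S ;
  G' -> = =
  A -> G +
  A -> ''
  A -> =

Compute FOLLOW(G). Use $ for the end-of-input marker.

In T -> G ; G ;: add FIRST(; G ;) = { ; }.
In T -> G ; G ;: add FIRST(;) = { ; }.
In G -> G = +: add FIRST(= +) = { = }.
In A -> G +: add FIRST(+) = { + }.
Union: FOLLOW(G) = { +, ;, = }.

{ +, ;, = }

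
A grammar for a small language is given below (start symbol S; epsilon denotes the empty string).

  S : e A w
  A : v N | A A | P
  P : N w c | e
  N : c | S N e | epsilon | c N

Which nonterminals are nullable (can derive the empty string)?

{ N }

Directly nullable (have an epsilon-production): N.
No other nonterminal has a production whose RHS symbols are all nullable.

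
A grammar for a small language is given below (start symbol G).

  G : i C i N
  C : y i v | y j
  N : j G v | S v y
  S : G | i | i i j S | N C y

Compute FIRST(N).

N : j G v contributes {j}.
From N : S v y: add FIRST(S) = { i, j }.
Union: FIRST(N) = { i, j }.

{ i, j }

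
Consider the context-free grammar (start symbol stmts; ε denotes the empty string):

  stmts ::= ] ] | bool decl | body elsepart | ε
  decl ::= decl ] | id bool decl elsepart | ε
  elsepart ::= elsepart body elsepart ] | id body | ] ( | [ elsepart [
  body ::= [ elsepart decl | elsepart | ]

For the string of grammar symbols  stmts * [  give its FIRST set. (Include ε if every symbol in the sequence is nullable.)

Add FIRST(stmts)\{ε} = { [, ], bool, id }; stmts is nullable, continue.
* is a terminal; add {*} and stop.

{ *, [, ], bool, id }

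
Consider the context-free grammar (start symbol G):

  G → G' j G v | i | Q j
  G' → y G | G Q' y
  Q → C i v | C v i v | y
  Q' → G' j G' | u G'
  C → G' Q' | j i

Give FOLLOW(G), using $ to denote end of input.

G is the start symbol, so $ ∈ FOLLOW(G).
In G → G' j G v: add FIRST(v) = { v }.
In G' → y G: G is at the end, add FOLLOW(G') = { i, j, u, v, y }.
In G' → G Q' y: add FIRST(Q' y) = { i, j, u, y }.
Union: FOLLOW(G) = { $, i, j, u, v, y }.

{ $, i, j, u, v, y }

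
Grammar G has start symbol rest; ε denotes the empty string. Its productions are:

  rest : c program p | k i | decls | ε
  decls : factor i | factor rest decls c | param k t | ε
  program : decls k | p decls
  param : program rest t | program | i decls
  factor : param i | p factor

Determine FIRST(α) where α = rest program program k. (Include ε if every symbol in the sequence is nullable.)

{ c, i, k, p }

Add FIRST(rest)\{ε} = { c, i, k, p }; rest is nullable, continue.
Add FIRST(program) = { i, k, p }; program is not nullable, stop.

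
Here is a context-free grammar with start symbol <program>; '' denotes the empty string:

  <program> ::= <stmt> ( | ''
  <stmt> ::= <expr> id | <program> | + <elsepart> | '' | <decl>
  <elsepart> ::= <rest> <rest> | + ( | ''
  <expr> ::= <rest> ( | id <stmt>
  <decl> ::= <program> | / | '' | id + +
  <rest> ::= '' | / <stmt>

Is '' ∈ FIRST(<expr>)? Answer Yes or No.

No

Nullable nonterminals: <decl>, <elsepart>, <program>, <rest>, <stmt>.
No production of <expr> has an RHS whose symbols are all nullable, so <expr> is not nullable.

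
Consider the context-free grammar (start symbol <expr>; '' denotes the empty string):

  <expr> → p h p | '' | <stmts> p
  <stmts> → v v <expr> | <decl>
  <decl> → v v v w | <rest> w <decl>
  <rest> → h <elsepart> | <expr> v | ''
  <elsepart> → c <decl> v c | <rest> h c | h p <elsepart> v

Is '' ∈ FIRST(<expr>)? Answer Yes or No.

Yes

<expr> has an ''-production, so <expr> ⇒ ''.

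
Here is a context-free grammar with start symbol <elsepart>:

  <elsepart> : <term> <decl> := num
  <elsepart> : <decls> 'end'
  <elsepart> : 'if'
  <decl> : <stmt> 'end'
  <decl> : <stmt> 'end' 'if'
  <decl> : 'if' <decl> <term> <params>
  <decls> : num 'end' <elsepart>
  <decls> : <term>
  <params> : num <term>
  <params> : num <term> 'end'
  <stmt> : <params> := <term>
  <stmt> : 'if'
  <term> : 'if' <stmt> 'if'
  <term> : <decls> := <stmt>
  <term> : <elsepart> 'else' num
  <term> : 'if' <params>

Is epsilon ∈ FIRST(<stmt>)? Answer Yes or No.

No nonterminal in this grammar is nullable.
No production of <stmt> has an RHS whose symbols are all nullable, so <stmt> is not nullable.

No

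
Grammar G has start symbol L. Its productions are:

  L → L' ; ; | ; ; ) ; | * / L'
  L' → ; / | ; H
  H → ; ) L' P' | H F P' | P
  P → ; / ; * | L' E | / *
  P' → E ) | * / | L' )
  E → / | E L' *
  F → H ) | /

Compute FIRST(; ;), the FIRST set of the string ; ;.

; is a terminal; add {;} and stop.

{ ; }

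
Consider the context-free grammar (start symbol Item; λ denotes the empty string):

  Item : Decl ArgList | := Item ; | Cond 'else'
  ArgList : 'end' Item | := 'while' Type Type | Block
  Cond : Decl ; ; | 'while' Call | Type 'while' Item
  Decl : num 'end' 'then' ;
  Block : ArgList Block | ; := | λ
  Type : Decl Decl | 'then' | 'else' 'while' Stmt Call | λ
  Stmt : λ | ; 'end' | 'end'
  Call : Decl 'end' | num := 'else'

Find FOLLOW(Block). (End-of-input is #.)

{ #, 'else', 'end', :=, ; }

In ArgList : Block: Block is at the end, add FOLLOW(ArgList) = { #, 'else', 'end', :=, ; }.
In Block : ArgList Block: Block is at the end, add FOLLOW(Block) = { #, 'else', 'end', :=, ; }.
Union: FOLLOW(Block) = { #, 'else', 'end', :=, ; }.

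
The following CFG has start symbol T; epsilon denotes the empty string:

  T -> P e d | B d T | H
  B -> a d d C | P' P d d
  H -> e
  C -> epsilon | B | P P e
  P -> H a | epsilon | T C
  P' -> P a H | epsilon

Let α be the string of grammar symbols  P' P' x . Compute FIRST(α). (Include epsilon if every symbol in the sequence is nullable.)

Add FIRST(P')\{epsilon} = { a, d, e }; P' is nullable, continue.
Add FIRST(P')\{epsilon} = { a, d, e }; P' is nullable, continue.
x is a terminal; add {x} and stop.

{ a, d, e, x }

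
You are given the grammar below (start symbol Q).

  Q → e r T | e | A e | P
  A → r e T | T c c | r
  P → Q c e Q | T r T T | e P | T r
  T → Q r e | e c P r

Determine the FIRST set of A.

A → r e T contributes {r}.
From A → T c c: add FIRST(T) = { e, r }.
A → r contributes {r}.
Union: FIRST(A) = { e, r }.

{ e, r }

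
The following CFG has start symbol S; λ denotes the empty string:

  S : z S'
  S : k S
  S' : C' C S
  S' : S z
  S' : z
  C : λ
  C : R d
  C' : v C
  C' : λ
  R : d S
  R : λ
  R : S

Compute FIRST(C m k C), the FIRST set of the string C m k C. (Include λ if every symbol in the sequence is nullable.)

{ d, k, m, z }

Add FIRST(C)\{λ} = { d, k, z }; C is nullable, continue.
m is a terminal; add {m} and stop.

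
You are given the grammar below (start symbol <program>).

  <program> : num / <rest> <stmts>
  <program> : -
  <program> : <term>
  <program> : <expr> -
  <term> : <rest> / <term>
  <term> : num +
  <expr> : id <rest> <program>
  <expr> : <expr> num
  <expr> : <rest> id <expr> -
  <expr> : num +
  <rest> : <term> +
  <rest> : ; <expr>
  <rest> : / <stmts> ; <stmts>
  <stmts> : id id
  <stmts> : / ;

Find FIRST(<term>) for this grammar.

{ /, ;, num }

From <term> : <rest> / <term>: add FIRST(<rest>) = { /, ;, num }.
<term> : num + contributes {num}.
Union: FIRST(<term>) = { /, ;, num }.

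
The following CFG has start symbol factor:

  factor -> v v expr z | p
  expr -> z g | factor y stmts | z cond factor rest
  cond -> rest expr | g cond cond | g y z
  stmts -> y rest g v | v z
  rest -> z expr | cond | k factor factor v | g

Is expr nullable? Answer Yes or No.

No nonterminal in this grammar is nullable.
No production of expr has an RHS whose symbols are all nullable, so expr is not nullable.

No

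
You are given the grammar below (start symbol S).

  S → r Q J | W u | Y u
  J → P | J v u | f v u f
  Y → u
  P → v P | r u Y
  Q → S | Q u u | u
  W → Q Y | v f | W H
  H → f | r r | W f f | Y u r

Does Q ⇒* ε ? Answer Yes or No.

No

No nonterminal in this grammar is nullable.
No production of Q has an RHS whose symbols are all nullable, so Q is not nullable.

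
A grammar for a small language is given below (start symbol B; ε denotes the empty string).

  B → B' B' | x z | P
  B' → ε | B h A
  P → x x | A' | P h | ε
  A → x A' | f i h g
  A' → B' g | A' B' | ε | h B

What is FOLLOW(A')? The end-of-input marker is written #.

In P → A': A' is at the end, add FOLLOW(P) = { #, g, h, x }.
In A → x A': A' is at the end, add FOLLOW(A) = { #, g, h, x }.
In A' → A' B': add FIRST(B')\{ε} = { g, h, x }.
  Since B' is nullable, also add FOLLOW(A') = { #, g, h, x }.
Union: FOLLOW(A') = { #, g, h, x }.

{ #, g, h, x }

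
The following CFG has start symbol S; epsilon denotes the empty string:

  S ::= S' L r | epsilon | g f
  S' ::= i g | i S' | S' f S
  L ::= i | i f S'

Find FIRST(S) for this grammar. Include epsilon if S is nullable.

{ g, i, epsilon }

From S ::= S' L r: add FIRST(S') = { i }.
S ::= epsilon contributes epsilon.
S ::= g f contributes {g}.
Union: FIRST(S) = { g, i, epsilon }.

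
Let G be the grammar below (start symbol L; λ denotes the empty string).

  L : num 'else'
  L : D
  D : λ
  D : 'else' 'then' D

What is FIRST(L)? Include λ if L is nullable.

{ 'else', num, λ }

L : num 'else' contributes {num}.
From L : D: add FIRST(D) = { 'else', λ } (including λ since D is nullable).
Union: FIRST(L) = { 'else', num, λ }.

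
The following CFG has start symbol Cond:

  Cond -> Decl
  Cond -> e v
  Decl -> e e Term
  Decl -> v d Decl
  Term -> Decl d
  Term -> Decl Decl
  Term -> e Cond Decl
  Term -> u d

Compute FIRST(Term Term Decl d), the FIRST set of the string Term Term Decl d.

Add FIRST(Term) = { e, u, v }; Term is not nullable, stop.

{ e, u, v }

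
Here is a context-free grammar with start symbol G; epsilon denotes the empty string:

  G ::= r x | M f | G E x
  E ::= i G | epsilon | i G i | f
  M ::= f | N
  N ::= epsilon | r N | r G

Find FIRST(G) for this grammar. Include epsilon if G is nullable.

{ f, r }

G ::= r x contributes {r}.
From G ::= M f: M nullable, take FIRST(M) ∪ {f} = { f, r }.
From G ::= G E x: add FIRST(G) = { f, r }.
Union: FIRST(G) = { f, r }.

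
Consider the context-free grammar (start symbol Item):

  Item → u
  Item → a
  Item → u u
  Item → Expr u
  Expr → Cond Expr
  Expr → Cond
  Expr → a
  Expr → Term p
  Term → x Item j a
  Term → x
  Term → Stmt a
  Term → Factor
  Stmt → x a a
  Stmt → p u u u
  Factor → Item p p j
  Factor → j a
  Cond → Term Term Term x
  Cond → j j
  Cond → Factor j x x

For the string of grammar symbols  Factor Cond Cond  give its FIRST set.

{ a, j, p, u, x }

Add FIRST(Factor) = { a, j, p, u, x }; Factor is not nullable, stop.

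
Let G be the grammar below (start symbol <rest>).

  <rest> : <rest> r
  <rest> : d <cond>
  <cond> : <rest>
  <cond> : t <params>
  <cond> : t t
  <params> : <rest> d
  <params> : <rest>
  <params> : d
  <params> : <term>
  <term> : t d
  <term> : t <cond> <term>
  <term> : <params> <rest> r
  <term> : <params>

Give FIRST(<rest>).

From <rest> : <rest> r: add FIRST(<rest>) = { d }.
<rest> : d <cond> contributes {d}.
Union: FIRST(<rest>) = { d }.

{ d }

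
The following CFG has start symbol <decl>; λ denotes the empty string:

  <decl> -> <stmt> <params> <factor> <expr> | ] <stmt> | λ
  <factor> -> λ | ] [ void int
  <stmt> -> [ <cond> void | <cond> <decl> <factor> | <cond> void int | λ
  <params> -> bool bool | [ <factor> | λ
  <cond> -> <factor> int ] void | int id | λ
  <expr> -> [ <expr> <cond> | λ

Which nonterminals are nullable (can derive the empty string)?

{ <cond>, <decl>, <expr>, <factor>, <params>, <stmt> }

Directly nullable (have an λ-production): <decl>, <factor>, <stmt>, <params>, <cond>, <expr>.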